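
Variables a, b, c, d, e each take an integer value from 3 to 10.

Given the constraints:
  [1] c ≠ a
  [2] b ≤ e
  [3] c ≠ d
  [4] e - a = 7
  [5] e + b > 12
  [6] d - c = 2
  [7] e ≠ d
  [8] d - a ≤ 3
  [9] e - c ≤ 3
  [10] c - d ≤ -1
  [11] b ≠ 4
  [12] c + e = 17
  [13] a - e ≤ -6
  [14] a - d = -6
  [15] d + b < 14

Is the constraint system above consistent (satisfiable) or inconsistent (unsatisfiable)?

Constraints 8, 9, 10, and 13 give e − a ≥ 6, a − d ≥ -3, d − c ≥ 1, c − e ≥ -3.
Adding all 4 inequalities: the left sides telescope to 0, and the right sides sum to 6 + (-3) + 1 + (-3) = 1. So 0 ≥ 1, which is false.

Unsatisfiable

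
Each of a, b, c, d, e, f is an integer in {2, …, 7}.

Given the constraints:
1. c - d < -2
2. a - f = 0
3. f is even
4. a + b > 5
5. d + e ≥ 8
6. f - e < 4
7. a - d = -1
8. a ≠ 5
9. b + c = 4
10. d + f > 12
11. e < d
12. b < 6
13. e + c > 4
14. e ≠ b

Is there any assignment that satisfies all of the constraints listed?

Satisfiable

Try a = 6, b = 2, c = 2, d = 7, e = 4, f = 6.
Check constraint 1: c - d = -5; constraint 2: a - f = 0; constraint 4: a + b = 8. The remaining constraints are straightforward to verify.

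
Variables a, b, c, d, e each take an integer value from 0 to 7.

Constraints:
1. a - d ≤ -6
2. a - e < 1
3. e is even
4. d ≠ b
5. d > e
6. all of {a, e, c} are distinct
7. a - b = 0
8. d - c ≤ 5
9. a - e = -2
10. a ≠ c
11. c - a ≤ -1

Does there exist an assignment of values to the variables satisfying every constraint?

Constraints 1, 8, and 11 give d − a ≥ 6, a − c ≥ 1, c − d ≥ -5.
Adding all 3 inequalities: the left sides telescope to 0, and the right sides sum to 6 + 1 + (-5) = 2. So 0 ≥ 2, which is false.

Unsatisfiable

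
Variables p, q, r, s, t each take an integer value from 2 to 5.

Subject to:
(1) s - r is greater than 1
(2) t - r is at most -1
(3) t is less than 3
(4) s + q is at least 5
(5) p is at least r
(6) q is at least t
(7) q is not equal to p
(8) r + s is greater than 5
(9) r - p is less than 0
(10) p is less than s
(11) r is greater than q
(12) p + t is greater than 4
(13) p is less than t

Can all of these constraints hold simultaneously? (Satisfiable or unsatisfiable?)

Unsatisfiable

Constraints 2, 9, and 13 give t < r, r < p, p < t. Chaining: t < r < p < t, which forces t < t — impossible.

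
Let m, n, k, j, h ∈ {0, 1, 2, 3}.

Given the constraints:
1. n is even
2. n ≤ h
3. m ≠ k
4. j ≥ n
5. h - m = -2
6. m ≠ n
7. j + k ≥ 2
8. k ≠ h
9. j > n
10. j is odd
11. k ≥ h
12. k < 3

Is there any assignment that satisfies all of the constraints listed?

The assignment m = 2, n = 0, k = 1, j = 1, h = 0 works:
  constraint 5 holds since h - m = -2.
  constraint 7 holds since j + k = 2.
The rest check out directly.

Satisfiable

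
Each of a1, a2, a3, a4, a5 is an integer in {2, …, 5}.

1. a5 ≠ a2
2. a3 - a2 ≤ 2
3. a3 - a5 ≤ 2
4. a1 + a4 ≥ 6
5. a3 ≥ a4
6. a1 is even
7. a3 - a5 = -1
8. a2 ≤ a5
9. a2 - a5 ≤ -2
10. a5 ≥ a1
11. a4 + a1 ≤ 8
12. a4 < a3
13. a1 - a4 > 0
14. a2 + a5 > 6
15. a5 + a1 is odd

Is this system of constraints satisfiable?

Satisfiable

The assignment a1 = 4, a2 = 2, a3 = 4, a4 = 2, a5 = 5 works:
  constraint 2 holds since a3 - a2 = 2.
  constraint 3 holds since a3 - a5 = -1.
The rest check out directly.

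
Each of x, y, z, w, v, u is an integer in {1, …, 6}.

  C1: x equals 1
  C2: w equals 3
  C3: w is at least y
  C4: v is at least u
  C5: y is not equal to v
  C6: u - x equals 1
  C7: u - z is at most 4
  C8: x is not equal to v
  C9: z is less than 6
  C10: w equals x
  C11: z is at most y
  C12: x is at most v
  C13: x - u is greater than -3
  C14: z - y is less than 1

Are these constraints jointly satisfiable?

Constraint 2 fixes w = 3 and constraint 1 fixes x = 1, but constraint 10 requires w = x. Since 3 ≠ 1, contradiction.

Unsatisfiable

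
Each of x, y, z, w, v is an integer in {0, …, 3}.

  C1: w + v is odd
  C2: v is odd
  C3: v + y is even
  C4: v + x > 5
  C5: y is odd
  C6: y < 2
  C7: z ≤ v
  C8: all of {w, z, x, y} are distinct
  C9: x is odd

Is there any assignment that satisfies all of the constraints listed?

Take x = 3, y = 1, z = 0, w = 2, v = 3. Then constraint 4: v + x = 6; constraint 8: values 2, 0, 3, 1 are distinct, and every other listed constraint is also met.

Satisfiable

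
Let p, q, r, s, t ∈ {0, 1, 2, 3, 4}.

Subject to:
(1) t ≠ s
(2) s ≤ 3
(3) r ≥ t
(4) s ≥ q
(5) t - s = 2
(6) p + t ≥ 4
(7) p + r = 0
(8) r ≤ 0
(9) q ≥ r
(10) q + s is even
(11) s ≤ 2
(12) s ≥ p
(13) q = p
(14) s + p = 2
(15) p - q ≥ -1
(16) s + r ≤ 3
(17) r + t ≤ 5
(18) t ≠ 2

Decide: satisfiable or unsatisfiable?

Unsatisfiable

From constraints 11 and 12: p ≤ s ≤ 2. From constraints 3 and 8: t ≤ r ≤ 0. Hence p + t ≤ 2. But constraint 6 requires p + t ≥ 4, and 4 > 2. Contradiction.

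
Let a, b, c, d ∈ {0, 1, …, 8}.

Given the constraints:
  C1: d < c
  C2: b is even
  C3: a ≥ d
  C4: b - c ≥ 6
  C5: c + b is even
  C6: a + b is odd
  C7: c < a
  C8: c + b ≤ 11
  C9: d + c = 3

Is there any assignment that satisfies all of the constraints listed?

Satisfiable

One satisfying assignment is a = 5, b = 8, c = 2, d = 1.
For the less obvious constraints — constraint 4: b - c = 6; constraint 8: c + b = 10 — and the others hold by inspection.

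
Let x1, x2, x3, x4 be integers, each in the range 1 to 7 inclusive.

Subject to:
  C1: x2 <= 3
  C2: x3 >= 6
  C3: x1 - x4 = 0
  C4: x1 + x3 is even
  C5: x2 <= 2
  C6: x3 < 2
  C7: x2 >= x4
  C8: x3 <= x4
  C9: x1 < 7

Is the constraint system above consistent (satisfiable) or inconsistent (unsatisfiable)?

Unsatisfiable

From constraints 2 and 8: x4 ≥ x3 and x3 ≥ 6, so x4 ≥ 6. From constraints 5 and 7: x4 ≤ x2 and x2 ≤ 2, so x4 ≤ 2. But 2 < 6, so no value of x4 works.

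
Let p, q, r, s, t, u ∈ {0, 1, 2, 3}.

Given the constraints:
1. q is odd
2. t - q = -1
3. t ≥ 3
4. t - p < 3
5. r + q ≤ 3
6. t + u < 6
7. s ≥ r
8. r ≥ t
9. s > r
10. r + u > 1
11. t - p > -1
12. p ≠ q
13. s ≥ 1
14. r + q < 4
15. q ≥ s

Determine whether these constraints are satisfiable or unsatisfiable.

From constraints 3 and 8: r ≥ t ≥ 3. From constraints 13 and 15: q ≥ s ≥ 1. Hence r + q ≥ 4. But constraint 5 requires r + q ≤ 3, and 3 < 4. Contradiction.

Unsatisfiable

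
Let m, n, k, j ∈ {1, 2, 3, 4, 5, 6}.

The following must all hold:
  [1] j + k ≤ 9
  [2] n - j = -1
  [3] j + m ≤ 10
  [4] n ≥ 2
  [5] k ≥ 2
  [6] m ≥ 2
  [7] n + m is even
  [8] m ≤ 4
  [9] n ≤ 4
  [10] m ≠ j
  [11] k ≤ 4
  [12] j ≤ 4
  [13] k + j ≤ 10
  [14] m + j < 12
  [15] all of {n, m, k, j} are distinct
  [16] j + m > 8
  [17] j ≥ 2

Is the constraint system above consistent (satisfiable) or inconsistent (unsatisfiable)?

Unsatisfiable

Constraints 4, 5, 6, 8, 9, 11, 12, and 17 confine each of n, m, k, j to the 3 values {2, …, 4}.
Constraint 15 requires all 4 of them to be distinct, but only 3 values are available — impossible by the pigeonhole principle.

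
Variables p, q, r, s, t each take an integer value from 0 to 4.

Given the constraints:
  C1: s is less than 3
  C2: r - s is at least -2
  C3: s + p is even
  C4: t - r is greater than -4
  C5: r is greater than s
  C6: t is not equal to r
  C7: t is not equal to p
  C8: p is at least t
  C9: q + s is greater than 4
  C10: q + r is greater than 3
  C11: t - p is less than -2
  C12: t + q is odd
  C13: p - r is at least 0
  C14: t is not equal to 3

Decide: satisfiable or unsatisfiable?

Satisfiable

Setting (p, q, r, s, t) = (4, 3, 3, 2, 0) satisfies everything: constraint 2: r - s = 1; constraint 4: t - r = -3, and the others follow.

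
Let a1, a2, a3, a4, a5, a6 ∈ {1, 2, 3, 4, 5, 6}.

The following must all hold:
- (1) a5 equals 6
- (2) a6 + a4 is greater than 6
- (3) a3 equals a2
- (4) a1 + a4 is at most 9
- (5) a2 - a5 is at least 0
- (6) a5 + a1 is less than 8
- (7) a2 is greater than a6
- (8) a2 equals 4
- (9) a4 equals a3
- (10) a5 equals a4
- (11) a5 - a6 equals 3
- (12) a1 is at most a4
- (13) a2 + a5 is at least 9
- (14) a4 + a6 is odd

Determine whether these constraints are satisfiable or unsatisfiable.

Unsatisfiable

Constraint 1 fixes a5 = 6 and constraint 8 fixes a2 = 4. Constraints 3, 9, and 10 give a5 = a4 = a3 = a2, so a5 = a2. But 6 ≠ 4 — contradiction.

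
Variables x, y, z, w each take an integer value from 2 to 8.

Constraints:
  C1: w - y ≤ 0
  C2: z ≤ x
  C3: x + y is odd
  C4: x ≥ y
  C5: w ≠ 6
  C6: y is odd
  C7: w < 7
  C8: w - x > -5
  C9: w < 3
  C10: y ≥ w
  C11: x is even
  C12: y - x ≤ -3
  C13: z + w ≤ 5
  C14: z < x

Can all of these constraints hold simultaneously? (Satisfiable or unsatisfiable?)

Try x = 6, y = 3, z = 3, w = 2.
Check constraint 1: w - y = -1; constraint 8: w - x = -4; constraint 12: y - x = -3. The remaining constraints are straightforward to verify.

Satisfiable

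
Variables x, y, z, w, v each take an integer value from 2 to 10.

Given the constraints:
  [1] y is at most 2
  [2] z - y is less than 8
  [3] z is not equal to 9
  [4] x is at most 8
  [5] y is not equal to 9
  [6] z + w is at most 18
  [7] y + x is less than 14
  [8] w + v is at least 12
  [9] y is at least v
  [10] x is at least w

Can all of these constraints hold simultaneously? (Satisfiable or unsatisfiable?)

From constraints 4 and 10: w ≤ x ≤ 8. From constraints 1 and 9: v ≤ y ≤ 2. Hence w + v ≤ 10. But constraint 8 requires w + v ≥ 12, and 12 > 10. Contradiction.

Unsatisfiable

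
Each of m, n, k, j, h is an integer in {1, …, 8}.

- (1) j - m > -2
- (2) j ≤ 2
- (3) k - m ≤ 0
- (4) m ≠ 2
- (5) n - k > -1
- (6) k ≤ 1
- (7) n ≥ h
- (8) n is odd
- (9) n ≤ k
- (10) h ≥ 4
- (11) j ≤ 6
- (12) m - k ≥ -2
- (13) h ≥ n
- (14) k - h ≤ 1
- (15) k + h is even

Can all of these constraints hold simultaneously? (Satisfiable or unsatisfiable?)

Unsatisfiable

From constraints 7 and 10: n ≥ h and h ≥ 4, so n ≥ 4. From constraints 6 and 9: n ≤ k and k ≤ 1, so n ≤ 1. But 1 < 4, so no value of n works.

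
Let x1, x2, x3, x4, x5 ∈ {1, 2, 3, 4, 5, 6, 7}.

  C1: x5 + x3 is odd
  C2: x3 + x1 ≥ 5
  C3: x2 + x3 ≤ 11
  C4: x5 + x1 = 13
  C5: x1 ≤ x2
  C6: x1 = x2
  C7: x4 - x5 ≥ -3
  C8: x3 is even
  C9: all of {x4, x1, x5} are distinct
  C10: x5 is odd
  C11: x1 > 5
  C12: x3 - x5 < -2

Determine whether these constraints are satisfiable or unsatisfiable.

The assignment x1 = 6, x2 = 6, x3 = 2, x4 = 5, x5 = 7 works:
  constraint 2 holds since x3 + x1 = 8.
  constraint 3 holds since x2 + x3 = 8.
  constraint 4 holds since x5 + x1 = 13.
The rest check out directly.

Satisfiable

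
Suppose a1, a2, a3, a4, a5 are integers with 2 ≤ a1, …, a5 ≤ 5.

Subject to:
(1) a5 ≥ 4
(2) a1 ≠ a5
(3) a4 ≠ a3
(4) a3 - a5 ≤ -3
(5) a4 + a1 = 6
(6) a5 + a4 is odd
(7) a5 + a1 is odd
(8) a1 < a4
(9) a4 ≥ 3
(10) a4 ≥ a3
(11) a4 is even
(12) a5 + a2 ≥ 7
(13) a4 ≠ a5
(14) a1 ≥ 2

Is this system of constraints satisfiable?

Try a1 = 2, a2 = 2, a3 = 2, a4 = 4, a5 = 5.
Check constraint 4: a3 - a5 = -3; constraint 5: a4 + a1 = 6; constraint 12: a5 + a2 = 7. The remaining constraints are straightforward to verify.

Satisfiable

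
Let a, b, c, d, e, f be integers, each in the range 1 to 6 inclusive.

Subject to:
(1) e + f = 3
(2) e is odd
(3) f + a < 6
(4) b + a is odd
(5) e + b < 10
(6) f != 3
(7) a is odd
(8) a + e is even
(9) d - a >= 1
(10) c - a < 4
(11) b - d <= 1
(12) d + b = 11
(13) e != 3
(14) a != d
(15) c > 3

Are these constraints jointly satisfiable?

Satisfiable

The assignment a = 3, b = 6, c = 6, d = 5, e = 1, f = 2 works:
  constraint 1 holds since e + f = 3.
  constraint 3 holds since f + a = 5.
The rest check out directly.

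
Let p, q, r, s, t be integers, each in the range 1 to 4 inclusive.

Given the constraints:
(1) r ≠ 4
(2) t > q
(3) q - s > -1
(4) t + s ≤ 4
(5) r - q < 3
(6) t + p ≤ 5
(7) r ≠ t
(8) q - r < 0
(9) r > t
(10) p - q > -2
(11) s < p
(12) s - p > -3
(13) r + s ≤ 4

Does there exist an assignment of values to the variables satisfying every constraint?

Satisfiable

Setting (p, q, r, s, t) = (2, 1, 3, 1, 2) satisfies everything: constraint 3: q - s = 0; constraint 4: t + s = 3; constraint 5: r - q = 2, and the others follow.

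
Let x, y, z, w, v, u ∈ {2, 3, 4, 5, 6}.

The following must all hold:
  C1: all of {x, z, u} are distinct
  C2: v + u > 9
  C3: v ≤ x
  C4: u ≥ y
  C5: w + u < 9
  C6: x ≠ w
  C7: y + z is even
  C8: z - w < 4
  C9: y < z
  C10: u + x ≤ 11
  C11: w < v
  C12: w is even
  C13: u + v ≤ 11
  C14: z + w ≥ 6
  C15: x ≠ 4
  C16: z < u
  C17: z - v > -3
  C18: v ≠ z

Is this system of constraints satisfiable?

Setting (x, y, z, w, v, u) = (6, 2, 4, 2, 6, 5) satisfies everything: constraint 2: v + u = 11; constraint 5: w + u = 7; constraint 8: z - w = 2, and the others follow.

Satisfiable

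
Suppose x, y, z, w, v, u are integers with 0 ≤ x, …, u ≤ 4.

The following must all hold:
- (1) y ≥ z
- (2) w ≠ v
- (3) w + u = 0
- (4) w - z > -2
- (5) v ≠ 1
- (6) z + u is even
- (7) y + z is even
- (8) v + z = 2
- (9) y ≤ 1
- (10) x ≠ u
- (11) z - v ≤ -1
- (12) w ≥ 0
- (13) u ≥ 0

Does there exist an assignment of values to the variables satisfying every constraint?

Satisfiable

One satisfying assignment is x = 3, y = 0, z = 0, w = 0, v = 2, u = 0.
For the less obvious constraints — constraint 3: w + u = 0; constraint 4: w - z = 0 — and the others hold by inspection.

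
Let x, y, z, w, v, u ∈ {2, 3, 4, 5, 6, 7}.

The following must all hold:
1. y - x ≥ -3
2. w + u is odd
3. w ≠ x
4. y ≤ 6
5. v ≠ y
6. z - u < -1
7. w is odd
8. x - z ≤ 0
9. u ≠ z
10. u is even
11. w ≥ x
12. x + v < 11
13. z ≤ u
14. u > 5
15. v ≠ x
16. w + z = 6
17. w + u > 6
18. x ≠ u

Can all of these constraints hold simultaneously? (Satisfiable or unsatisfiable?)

The assignment x = 2, y = 2, z = 3, w = 3, v = 7, u = 6 works:
  constraint 1 holds since y - x = 0.
  constraint 6 holds since z - u = -3.
The rest check out directly.

Satisfiable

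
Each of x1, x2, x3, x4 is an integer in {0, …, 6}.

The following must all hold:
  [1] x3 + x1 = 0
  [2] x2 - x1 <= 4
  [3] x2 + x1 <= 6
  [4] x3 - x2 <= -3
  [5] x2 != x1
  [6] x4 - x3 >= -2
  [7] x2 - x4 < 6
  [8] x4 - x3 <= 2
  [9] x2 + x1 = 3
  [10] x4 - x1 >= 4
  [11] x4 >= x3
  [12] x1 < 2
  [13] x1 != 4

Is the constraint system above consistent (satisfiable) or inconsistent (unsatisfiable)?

Unsatisfiable

Constraints 2, 4, 8, and 10 give x3 − x4 ≥ -2, x4 − x1 ≥ 4, x1 − x2 ≥ -4, x2 − x3 ≥ 3.
Adding all 4 inequalities: the left sides telescope to 0, and the right sides sum to (-2) + 4 + (-4) + 3 = 1. So 0 ≥ 1, which is false.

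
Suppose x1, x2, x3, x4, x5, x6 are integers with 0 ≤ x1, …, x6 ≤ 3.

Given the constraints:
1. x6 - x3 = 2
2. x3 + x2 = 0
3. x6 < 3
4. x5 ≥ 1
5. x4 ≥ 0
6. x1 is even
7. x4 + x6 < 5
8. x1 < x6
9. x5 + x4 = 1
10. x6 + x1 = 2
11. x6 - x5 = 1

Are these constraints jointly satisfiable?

Satisfiable

Setting (x1, x2, x3, x4, x5, x6) = (0, 0, 0, 0, 1, 2) satisfies everything: constraint 1: x6 - x3 = 2; constraint 2: x3 + x2 = 0; constraint 7: x4 + x6 = 2, and the others follow.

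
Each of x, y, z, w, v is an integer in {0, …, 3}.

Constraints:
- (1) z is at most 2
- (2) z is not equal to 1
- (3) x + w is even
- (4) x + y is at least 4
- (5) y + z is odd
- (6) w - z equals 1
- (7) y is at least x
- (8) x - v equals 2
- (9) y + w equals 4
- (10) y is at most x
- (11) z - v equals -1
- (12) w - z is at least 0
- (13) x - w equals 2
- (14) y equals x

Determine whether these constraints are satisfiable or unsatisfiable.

One satisfying assignment is x = 3, y = 3, z = 0, w = 1, v = 1.
For the less obvious constraints — constraint 4: x + y = 6; constraint 6: w - z = 1; constraint 8: x - v = 2 — and the others hold by inspection.

Satisfiable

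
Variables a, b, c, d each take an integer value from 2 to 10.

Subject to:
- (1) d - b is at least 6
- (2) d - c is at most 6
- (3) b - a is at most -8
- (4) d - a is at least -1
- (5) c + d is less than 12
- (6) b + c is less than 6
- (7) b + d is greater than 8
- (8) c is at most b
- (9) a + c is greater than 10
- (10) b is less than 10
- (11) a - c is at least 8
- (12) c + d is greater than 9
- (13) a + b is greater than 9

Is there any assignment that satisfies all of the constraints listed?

Constraints 2, 4, and 11 give c − d ≥ -6, d − a ≥ -1, a − c ≥ 8.
Adding all 3 inequalities: the left sides telescope to 0, and the right sides sum to (-6) + (-1) + 8 = 1. So 0 ≥ 1, which is false.

Unsatisfiable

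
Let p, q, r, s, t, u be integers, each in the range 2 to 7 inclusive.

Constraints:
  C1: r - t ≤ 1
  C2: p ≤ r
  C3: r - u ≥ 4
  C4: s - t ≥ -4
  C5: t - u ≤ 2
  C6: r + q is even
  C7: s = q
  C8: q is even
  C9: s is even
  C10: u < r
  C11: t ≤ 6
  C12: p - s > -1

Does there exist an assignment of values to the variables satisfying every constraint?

Unsatisfiable

Constraints 1, 3, and 5 give r − u ≥ 4, u − t ≥ -2, t − r ≥ -1.
Adding all 3 inequalities: the left sides telescope to 0, and the right sides sum to 4 + (-2) + (-1) = 1. So 0 ≥ 1, which is false.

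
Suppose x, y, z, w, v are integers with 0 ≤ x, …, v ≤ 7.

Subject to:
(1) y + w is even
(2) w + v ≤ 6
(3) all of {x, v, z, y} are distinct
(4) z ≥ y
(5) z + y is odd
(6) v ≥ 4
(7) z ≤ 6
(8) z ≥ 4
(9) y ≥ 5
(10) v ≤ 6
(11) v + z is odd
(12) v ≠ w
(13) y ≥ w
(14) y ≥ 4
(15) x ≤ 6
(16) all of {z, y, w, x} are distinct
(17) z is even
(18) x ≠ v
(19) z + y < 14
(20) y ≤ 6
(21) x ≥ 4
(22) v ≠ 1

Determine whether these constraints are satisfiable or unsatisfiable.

Unsatisfiable

Constraints 6, 7, 8, 10, 14, 15, 20, and 21 confine each of x, v, z, y to the 3 values {4, …, 6}.
Constraint 3 requires all 4 of them to be distinct, but only 3 values are available — impossible by the pigeonhole principle.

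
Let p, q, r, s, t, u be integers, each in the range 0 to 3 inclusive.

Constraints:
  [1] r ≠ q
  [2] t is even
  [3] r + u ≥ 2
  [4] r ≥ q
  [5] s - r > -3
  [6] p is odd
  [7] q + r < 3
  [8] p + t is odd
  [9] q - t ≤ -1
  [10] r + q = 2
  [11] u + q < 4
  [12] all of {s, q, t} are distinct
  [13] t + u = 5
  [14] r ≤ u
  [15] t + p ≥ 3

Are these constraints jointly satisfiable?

The assignment p = 3, q = 0, r = 2, s = 1, t = 2, u = 3 works:
  constraint 3 holds since r + u = 5.
  constraint 5 holds since s - r = -1.
The rest check out directly.

Satisfiable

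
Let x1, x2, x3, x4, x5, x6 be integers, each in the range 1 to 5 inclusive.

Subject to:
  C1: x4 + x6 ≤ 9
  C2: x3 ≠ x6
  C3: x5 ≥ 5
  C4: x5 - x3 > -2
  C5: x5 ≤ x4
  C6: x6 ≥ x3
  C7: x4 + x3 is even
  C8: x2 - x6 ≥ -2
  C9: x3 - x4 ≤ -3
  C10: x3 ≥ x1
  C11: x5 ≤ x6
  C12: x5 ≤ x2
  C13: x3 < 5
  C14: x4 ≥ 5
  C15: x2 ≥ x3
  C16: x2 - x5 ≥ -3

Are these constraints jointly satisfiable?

Unsatisfiable

From constraint 14: x4 ≥ 5. From constraints 3 and 11: x6 ≥ x5 ≥ 5. Hence x4 + x6 ≥ 10. But constraint 1 requires x4 + x6 ≤ 9, and 9 < 10. Contradiction.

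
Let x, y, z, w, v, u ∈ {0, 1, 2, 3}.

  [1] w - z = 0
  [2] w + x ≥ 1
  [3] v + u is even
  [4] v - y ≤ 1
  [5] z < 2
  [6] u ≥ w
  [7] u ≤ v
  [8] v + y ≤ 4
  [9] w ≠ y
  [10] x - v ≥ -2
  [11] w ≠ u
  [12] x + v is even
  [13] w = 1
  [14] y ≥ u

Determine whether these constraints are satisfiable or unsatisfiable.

One satisfying assignment is x = 0, y = 2, z = 1, w = 1, v = 2, u = 2.
For the less obvious constraints — constraint 1: w - z = 0; constraint 2: w + x = 1; constraint 4: v - y = 0 — and the others hold by inspection.

Satisfiable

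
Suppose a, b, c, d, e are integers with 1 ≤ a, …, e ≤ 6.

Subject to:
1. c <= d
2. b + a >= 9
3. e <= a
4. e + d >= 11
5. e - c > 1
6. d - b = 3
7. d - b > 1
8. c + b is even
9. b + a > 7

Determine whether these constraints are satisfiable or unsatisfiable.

Satisfiable

One satisfying assignment is a = 6, b = 3, c = 3, d = 6, e = 5.
For the less obvious constraints — constraint 2: b + a = 9; constraint 4: e + d = 11 — and the others hold by inspection.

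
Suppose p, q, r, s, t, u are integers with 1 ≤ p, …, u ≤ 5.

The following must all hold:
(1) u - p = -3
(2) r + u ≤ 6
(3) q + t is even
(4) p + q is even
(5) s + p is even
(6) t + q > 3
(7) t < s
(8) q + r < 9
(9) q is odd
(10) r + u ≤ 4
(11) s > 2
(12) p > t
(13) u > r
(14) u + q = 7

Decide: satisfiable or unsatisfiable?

Satisfiable

The assignment p = 5, q = 5, r = 1, s = 3, t = 1, u = 2 works:
  constraint 1 holds since u - p = -3.
  constraint 2 holds since r + u = 3.
  constraint 6 holds since t + q = 6.
The rest check out directly.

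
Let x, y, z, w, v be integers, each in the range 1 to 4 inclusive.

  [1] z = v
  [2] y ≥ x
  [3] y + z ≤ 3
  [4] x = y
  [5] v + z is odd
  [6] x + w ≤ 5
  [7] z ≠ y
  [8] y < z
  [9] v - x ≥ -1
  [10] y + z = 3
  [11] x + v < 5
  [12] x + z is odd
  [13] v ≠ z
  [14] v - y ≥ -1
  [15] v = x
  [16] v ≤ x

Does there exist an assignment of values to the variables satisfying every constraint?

Unsatisfiable

From constraints 1, 4, and 15, z = v = x = y, so z = y. But constraint 7 says z ≠ y. Contradiction.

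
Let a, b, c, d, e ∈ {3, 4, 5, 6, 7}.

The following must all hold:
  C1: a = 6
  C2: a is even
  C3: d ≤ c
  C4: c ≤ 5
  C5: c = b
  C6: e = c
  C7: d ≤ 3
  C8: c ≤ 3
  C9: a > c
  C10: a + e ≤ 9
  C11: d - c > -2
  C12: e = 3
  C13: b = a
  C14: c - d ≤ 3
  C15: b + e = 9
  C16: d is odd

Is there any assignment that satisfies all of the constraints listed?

Constraint 12 fixes e = 3 and constraint 1 fixes a = 6. Constraints 5, 6, and 13 give e = c = b = a, so e = a. But 3 ≠ 6 — contradiction.

Unsatisfiable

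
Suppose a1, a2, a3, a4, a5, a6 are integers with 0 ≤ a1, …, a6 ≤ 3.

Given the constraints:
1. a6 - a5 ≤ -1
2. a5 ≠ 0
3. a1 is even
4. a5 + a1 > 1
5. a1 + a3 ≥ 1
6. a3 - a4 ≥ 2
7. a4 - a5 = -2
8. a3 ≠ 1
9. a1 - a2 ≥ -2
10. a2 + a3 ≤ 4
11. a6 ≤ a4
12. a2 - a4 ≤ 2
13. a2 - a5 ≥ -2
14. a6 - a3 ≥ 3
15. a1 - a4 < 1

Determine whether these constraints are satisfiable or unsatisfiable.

Constraints 1, 6, 12, 13, and 14 give a3 − a4 ≥ 2, a4 − a2 ≥ -2, a2 − a5 ≥ -2, a5 − a6 ≥ 1, a6 − a3 ≥ 3.
Adding all 5 inequalities: the left sides telescope to 0, and the right sides sum to 2 + (-2) + (-2) + 1 + 3 = 2. So 0 ≥ 2, which is false.

Unsatisfiable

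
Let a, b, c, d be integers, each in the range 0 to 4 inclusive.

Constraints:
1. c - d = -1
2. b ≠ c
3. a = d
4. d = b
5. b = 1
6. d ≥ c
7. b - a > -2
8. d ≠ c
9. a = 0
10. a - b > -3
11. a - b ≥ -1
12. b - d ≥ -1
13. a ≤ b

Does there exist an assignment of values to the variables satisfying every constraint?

Unsatisfiable

Constraint 9 fixes a = 0 and constraint 5 fixes b = 1. Constraints 3 and 4 give a = d = b, so a = b. But 0 ≠ 1 — contradiction.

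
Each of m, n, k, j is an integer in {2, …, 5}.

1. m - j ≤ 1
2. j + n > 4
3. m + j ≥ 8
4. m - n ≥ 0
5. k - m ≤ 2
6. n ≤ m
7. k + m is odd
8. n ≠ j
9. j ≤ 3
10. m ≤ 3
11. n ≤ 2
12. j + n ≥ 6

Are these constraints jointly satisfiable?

Unsatisfiable

From constraint 10: m ≤ 3. From constraint 9: j ≤ 3. Hence m + j ≤ 6. But constraint 3 requires m + j ≥ 8, and 8 > 6. Contradiction.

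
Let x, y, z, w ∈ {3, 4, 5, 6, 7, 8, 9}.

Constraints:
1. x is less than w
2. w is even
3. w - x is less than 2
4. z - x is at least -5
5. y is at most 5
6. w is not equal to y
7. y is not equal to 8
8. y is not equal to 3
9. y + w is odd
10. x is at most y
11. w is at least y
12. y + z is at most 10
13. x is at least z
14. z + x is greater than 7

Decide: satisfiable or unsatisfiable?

Try x = 5, y = 5, z = 3, w = 6.
Check constraint 3: w - x = 1; constraint 4: z - x = -2; constraint 12: y + z = 8. The remaining constraints are straightforward to verify.

Satisfiable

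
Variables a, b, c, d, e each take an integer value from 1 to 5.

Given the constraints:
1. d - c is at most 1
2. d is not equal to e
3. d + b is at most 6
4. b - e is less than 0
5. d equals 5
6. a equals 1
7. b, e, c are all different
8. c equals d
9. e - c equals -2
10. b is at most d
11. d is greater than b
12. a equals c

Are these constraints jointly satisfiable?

Unsatisfiable

Constraint 6 fixes a = 1 and constraint 5 fixes d = 5. Constraints 8 and 12 give a = c = d, so a = d. But 1 ≠ 5 — contradiction.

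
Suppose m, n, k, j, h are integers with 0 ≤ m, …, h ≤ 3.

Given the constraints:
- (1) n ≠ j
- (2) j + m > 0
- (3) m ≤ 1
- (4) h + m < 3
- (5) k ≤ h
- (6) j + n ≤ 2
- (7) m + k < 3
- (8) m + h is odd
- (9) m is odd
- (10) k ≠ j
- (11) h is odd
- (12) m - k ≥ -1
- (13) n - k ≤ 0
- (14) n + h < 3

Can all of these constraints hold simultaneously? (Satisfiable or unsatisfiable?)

Constraint 9 makes m odd and constraint 11 makes h odd, so m + h must be even. Constraint 8 says m + h is odd — contradiction.

Unsatisfiable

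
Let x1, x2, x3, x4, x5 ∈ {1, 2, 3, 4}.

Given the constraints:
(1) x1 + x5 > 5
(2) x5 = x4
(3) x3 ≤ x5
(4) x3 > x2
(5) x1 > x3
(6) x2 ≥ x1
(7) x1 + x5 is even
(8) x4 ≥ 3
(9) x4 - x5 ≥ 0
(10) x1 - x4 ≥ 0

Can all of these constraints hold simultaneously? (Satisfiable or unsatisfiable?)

Constraints 3, 4, 6, 9, and 10 give x3 ≤ x5, x5 ≤ x4, x4 ≤ x1, x1 ≤ x2, x2 < x3. Chaining: x3 ≤ x5 ≤ x4 ≤ x1 ≤ x2 < x3, which forces x3 < x3 — impossible.

Unsatisfiable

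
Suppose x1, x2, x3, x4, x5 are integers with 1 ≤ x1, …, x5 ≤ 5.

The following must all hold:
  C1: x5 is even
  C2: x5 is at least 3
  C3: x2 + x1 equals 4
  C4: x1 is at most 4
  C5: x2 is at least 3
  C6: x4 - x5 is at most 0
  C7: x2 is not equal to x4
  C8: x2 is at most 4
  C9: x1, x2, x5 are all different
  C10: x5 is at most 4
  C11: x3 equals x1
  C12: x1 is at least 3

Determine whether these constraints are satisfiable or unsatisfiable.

Constraints 2, 4, 5, 8, 10, and 12 confine each of x1, x2, x5 to the 2 values {3, 4}.
Constraint 9 requires all 3 of them to be distinct, but only 2 values are available — impossible by the pigeonhole principle.

Unsatisfiable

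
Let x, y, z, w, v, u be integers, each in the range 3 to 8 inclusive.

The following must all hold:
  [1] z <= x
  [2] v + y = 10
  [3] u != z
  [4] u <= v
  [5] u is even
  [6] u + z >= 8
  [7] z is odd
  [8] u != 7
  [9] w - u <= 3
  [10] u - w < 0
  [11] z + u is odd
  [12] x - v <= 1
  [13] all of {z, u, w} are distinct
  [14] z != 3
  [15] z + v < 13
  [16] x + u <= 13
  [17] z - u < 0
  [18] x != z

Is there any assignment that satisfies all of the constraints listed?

Try x = 6, y = 3, z = 5, w = 8, v = 7, u = 6.
Check constraint 2: v + y = 10; constraint 6: u + z = 11; constraint 9: w - u = 2. The remaining constraints are straightforward to verify.

Satisfiable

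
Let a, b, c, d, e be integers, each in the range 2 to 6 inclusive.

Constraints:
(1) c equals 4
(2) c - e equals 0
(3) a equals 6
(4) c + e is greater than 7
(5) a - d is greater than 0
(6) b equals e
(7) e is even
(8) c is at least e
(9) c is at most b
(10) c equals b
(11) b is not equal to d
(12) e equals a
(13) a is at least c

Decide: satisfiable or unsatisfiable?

Unsatisfiable

Constraint 1 fixes c = 4 and constraint 3 fixes a = 6. Constraints 6, 10, and 12 give c = b = e = a, so c = a. But 4 ≠ 6 — contradiction.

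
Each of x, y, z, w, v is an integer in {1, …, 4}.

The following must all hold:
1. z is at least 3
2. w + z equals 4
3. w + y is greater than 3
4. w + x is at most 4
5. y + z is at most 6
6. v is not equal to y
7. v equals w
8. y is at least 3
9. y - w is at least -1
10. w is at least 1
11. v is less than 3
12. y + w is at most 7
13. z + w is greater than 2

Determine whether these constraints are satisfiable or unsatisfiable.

One satisfying assignment is x = 3, y = 3, z = 3, w = 1, v = 1.
For the less obvious constraints — constraint 2: w + z = 4; constraint 3: w + y = 4 — and the others hold by inspection.

Satisfiable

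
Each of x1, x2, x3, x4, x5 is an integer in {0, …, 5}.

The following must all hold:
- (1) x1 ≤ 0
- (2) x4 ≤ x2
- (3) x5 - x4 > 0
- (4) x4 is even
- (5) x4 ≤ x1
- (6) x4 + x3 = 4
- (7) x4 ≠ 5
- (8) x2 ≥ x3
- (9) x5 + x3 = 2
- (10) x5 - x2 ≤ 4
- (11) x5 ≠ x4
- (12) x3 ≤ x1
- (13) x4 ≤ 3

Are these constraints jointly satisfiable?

From constraint 13: x4 ≤ 3. From constraints 1 and 12: x3 ≤ x1 ≤ 0. Hence x4 + x3 ≤ 3. But constraint 6 requires x4 + x3 = 4, and 4 > 3. Contradiction.

Unsatisfiable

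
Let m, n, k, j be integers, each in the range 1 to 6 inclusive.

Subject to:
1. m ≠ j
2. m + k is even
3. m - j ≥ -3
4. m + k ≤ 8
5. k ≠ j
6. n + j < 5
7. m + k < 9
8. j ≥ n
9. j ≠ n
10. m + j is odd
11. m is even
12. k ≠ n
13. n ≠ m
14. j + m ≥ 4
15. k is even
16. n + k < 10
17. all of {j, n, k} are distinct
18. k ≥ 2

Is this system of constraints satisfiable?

Satisfiable

Take m = 2, n = 1, k = 6, j = 3. Then constraint 3: m - j = -1; constraint 4: m + k = 8; constraint 6: n + j = 4, and every other listed constraint is also met.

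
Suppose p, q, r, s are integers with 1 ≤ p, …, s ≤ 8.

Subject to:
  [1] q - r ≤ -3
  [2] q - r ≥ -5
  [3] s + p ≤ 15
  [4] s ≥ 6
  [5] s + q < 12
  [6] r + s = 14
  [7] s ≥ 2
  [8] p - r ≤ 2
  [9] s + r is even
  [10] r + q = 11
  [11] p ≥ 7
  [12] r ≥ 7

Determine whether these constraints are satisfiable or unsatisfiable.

One satisfying assignment is p = 7, q = 4, r = 7, s = 7.
For the less obvious constraints — constraint 1: q - r = -3; constraint 2: q - r = -3 — and the others hold by inspection.

Satisfiable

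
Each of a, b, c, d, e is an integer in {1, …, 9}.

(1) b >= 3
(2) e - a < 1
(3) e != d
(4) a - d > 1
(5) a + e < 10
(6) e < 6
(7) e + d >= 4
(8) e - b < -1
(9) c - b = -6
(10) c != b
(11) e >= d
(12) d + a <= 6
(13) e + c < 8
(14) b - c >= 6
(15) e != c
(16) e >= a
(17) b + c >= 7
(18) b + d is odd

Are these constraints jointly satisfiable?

Satisfiable

Try a = 4, b = 8, c = 2, d = 1, e = 4.
Check constraint 2: e - a = 0; constraint 4: a - d = 3; constraint 5: a + e = 8. The remaining constraints are straightforward to verify.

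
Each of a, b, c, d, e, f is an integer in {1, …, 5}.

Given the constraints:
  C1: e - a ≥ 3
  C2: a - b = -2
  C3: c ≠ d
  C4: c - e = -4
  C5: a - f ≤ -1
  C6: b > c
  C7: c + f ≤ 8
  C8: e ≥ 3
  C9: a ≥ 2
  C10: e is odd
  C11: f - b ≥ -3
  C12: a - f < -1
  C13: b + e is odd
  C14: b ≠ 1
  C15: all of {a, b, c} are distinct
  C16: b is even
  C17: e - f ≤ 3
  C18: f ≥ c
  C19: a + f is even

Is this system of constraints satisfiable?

One satisfying assignment is a = 2, b = 4, c = 1, d = 2, e = 5, f = 4.
For the less obvious constraints — constraint 1: e - a = 3; constraint 2: a - b = -2 — and the others hold by inspection.

Satisfiable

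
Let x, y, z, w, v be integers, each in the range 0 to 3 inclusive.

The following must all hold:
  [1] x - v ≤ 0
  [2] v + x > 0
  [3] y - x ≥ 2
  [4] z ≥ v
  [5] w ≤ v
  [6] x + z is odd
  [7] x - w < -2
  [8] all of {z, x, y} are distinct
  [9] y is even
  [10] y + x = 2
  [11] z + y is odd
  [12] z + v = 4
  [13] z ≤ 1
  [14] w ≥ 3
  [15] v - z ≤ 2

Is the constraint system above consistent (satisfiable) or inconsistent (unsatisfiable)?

Unsatisfiable

From constraints 5 and 14: v ≥ w and w ≥ 3, so v ≥ 3. From constraints 4 and 13: v ≤ z and z ≤ 1, so v ≤ 1. But 1 < 3, so no value of v works.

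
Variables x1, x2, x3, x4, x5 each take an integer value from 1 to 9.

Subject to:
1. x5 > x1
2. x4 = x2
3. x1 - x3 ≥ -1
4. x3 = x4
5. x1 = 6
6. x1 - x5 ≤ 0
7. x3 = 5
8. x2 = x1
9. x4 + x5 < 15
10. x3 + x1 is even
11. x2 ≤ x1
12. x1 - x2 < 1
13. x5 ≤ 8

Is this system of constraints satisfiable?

Constraint 7 fixes x3 = 5 and constraint 5 fixes x1 = 6. Constraints 2, 4, and 8 give x3 = x4 = x2 = x1, so x3 = x1. But 5 ≠ 6 — contradiction.

Unsatisfiable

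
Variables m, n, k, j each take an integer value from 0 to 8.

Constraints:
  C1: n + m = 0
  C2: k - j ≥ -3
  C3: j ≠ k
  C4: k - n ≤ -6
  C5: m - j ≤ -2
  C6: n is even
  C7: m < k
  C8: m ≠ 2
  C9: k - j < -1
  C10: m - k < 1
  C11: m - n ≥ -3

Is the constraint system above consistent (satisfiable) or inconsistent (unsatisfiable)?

Unsatisfiable

Constraints 2, 4, 5, and 11 give m − n ≥ -3, n − k ≥ 6, k − j ≥ -3, j − m ≥ 2.
Adding all 4 inequalities: the left sides telescope to 0, and the right sides sum to (-3) + 6 + (-3) + 2 = 2. So 0 ≥ 2, which is false.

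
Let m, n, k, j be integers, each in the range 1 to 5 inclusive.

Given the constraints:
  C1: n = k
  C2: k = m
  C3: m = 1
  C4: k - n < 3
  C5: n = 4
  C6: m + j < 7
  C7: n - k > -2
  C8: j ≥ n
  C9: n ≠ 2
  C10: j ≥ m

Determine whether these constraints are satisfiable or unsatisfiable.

Unsatisfiable

Constraint 5 fixes n = 4 and constraint 3 fixes m = 1. Constraints 1 and 2 give n = k = m, so n = m. But 4 ≠ 1 — contradiction.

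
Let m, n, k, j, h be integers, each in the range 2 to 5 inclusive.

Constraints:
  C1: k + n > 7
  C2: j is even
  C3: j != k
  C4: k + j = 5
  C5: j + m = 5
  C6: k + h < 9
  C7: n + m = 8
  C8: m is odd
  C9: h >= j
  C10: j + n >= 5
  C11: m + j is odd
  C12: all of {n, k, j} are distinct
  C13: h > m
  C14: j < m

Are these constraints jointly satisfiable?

Satisfiable

Take m = 3, n = 5, k = 3, j = 2, h = 4. Then constraint 1: k + n = 8; constraint 4: k + j = 5; constraint 5: j + m = 5, and every other listed constraint is also met.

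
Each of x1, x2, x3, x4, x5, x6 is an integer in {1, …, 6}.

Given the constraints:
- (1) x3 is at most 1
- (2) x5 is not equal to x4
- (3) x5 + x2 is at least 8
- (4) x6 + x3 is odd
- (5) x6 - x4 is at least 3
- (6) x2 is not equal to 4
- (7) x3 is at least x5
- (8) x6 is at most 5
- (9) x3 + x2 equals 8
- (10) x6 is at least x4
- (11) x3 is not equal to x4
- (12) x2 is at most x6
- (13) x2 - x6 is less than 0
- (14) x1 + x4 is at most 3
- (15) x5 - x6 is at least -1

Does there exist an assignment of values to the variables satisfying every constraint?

From constraints 1 and 7: x5 ≤ x3 ≤ 1. From constraints 8 and 12: x2 ≤ x6 ≤ 5. Hence x5 + x2 ≤ 6. But constraint 3 requires x5 + x2 ≥ 8, and 8 > 6. Contradiction.

Unsatisfiable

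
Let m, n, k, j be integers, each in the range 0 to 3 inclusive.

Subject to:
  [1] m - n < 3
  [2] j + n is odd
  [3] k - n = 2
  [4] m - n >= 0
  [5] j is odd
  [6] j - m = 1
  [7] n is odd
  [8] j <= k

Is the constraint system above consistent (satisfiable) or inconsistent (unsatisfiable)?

Constraint 5 makes j odd and constraint 7 makes n odd, so j + n must be even. Constraint 2 says j + n is odd — contradiction.

Unsatisfiable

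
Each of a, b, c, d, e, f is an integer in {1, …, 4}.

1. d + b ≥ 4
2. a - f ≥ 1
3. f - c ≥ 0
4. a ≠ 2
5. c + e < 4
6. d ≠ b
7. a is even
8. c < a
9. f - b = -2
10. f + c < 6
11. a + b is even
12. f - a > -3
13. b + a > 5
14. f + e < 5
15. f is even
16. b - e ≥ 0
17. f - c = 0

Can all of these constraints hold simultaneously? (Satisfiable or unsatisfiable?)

Setting (a, b, c, d, e, f) = (4, 4, 2, 2, 1, 2) satisfies everything: constraint 1: d + b = 6; constraint 2: a - f = 2; constraint 3: f - c = 0, and the others follow.

Satisfiable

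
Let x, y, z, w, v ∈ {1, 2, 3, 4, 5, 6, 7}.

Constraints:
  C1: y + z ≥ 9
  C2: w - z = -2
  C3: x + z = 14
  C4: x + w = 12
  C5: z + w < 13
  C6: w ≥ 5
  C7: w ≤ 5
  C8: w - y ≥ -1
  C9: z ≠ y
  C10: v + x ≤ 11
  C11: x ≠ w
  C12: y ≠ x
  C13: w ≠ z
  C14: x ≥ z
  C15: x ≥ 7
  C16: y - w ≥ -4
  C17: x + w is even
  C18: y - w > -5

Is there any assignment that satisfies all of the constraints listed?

Satisfiable

Try x = 7, y = 3, z = 7, w = 5, v = 4.
Check constraint 1: y + z = 10; constraint 2: w - z = -2. The remaining constraints are straightforward to verify.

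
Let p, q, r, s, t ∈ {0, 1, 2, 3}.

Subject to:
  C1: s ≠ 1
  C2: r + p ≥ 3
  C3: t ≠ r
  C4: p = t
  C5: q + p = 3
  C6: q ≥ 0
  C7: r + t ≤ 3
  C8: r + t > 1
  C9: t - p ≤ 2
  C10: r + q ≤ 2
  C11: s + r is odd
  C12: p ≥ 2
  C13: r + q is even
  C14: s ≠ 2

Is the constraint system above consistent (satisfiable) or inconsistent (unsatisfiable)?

Satisfiable

Take p = 2, q = 1, r = 1, s = 0, t = 2. Then constraint 2: r + p = 3; constraint 5: q + p = 3; constraint 7: r + t = 3, and every other listed constraint is also met.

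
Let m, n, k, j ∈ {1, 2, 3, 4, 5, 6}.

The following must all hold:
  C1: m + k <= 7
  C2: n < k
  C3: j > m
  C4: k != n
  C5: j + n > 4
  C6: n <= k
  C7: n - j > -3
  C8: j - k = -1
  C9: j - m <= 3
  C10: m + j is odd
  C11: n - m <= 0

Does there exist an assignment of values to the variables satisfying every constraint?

Satisfiable

The assignment m = 2, n = 2, k = 4, j = 3 works:
  constraint 1 holds since m + k = 6.
  constraint 5 holds since j + n = 5.
  constraint 7 holds since n - j = -1.
The rest check out directly.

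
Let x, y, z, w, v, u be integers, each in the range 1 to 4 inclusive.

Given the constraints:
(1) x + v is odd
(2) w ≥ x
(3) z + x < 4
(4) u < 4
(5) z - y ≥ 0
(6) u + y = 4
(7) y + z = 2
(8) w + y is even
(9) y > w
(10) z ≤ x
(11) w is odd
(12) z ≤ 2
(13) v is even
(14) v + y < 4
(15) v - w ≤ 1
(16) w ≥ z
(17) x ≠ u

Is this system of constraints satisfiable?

Constraints 5, 9, and 16 give y ≤ z, z ≤ w, w < y. Chaining: y ≤ z ≤ w < y, which forces y < y — impossible.

Unsatisfiable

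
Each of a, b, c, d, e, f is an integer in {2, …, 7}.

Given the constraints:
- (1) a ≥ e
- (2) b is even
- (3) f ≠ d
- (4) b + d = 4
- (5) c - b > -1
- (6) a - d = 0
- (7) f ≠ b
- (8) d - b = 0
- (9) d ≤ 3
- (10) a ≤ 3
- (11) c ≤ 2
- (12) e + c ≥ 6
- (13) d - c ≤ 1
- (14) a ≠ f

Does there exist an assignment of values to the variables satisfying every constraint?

Unsatisfiable

From constraints 1 and 10: e ≤ a ≤ 3. From constraint 11: c ≤ 2. Hence e + c ≤ 5. But constraint 12 requires e + c ≥ 6, and 6 > 5. Contradiction.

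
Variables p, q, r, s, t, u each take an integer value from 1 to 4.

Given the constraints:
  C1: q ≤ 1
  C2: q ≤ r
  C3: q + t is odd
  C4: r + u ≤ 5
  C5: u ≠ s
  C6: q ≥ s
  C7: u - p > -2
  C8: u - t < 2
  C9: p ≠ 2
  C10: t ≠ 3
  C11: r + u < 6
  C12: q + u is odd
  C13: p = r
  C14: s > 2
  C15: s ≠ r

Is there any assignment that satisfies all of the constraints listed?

From constraint 14: s ≥ 3. From constraints 1 and 6: s ≤ q and q ≤ 1, so s ≤ 1. But 1 < 3, so no value of s works.

Unsatisfiable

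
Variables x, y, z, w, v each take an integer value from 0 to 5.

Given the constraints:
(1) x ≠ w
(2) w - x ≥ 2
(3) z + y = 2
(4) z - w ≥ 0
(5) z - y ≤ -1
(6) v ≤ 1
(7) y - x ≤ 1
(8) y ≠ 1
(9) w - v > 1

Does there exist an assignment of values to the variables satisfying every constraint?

Unsatisfiable

Constraints 2, 4, 5, and 7 give z − w ≥ 0, w − x ≥ 2, x − y ≥ -1, y − z ≥ 1.
Adding all 4 inequalities: the left sides telescope to 0, and the right sides sum to 0 + 2 + (-1) + 1 = 2. So 0 ≥ 2, which is false.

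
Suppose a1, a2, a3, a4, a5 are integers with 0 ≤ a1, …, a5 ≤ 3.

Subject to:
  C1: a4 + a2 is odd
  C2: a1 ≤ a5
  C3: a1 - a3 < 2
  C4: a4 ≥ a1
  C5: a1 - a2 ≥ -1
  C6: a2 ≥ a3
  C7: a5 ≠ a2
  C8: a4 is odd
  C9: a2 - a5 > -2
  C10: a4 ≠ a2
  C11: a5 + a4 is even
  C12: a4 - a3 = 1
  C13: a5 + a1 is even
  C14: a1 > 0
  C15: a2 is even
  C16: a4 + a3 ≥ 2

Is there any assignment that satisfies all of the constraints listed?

Setting (a1, a2, a3, a4, a5) = (1, 2, 2, 3, 3) satisfies everything: constraint 3: a1 - a3 = -1; constraint 5: a1 - a2 = -1, and the others follow.

Satisfiable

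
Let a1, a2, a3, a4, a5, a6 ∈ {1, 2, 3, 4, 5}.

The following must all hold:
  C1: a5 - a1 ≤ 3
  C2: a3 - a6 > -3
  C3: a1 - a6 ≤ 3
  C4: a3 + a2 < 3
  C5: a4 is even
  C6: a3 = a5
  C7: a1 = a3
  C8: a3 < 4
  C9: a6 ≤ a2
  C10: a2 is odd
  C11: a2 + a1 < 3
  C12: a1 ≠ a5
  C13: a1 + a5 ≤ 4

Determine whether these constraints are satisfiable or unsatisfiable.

From constraints 6 and 7, a1 = a3 = a5, so a1 = a5. But constraint 12 says a1 ≠ a5. Contradiction.

Unsatisfiable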